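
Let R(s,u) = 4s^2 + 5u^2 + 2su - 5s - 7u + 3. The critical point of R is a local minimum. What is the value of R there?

∂R/∂s = 8s + 2u - 5 = 0 and ∂R/∂u = 2s + 10u - 7 = 0, so (s, u) = (9/19, 23/38).
The Hessian has R_{ss} = 8, R_{uu} = 10, R_{su} = 2, giving D = 76 > 0 with R_{ss} > 0, so the point is a local minimum.
R(9/19, 23/38) = -23/76.

-23/76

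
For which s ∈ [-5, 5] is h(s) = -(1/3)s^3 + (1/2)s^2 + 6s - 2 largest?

h'(s) = -s^2 + s + 6, which vanishes at s = -2 and s = 3.
Evaluating at the critical points and endpoints: h(-5) = 133/6,  h(-2) = -28/3,  h(3) = 23/2,  h(5) = -7/6.
Hence the absolute maximum is 133/6 at s = -5.

-5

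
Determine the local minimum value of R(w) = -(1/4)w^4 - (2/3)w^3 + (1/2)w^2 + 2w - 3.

Critical points: R'(w) = -w^3 - 2w^2 + w + 2 vanishes at w = -2, -1, 1.
R''(w) = -3w^2 - 4w + 1. R''(-2) = -3 < 0 ⇒ local maximum; R''(-1) = 2 > 0 ⇒ local minimum; R''(1) = -6 < 0 ⇒ local maximum.
Thus R has its local minimum at w = -1, with value -49/12.

-49/12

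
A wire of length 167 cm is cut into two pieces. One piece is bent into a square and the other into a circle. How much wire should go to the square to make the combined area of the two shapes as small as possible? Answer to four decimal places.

Let x be the length used for the square. Square side x/4; circle radius (167−x)/(2π).
A(x) = (x/4)² + π·((167−x)/(2π))² = x²/16 + (167−x)²/(4π) for 0 ≤ x ≤ 167. A'(x) = x/8 − (167−x)/(2π) = 0 gives x = 4·167/(π+4) ≈ 93.5366.
A'' = 1/8 + 1/(2π) > 0, so this gives the minimum combined area; x ≈ 93.5366 cm to the square.

93.5366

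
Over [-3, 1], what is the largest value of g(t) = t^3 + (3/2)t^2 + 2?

The derivative is 3t^2 + 3t, which vanishes at t = -1 and t = 0.
Compare values at every candidate in [-3, 1]: g(-3) = -23/2; g(-1) = 5/2; g(0) = 2; g(1) = 9/2.
The maximum over the interval is 9/2, attained at t = 1.

9/2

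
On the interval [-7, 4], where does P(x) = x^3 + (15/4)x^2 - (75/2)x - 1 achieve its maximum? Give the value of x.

-5

P'(x) = 3x^2 + (15/2)x - 75/2, which vanishes at x = -5 and x = 5/2.
Compare values at every candidate in [-7, 4]: P(-7) = 409/4; P(-5) = 621/4; P(5/2) = -891/16; P(4) = -27.
The maximum over the interval is 621/4, attained at x = -5.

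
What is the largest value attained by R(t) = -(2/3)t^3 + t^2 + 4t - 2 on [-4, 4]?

Differentiating, R'(t) = -2t^2 + 2t + 4; which vanishes at t = -1 and t = 2.
Candidates: R(-4) = 122/3; R(-1) = -13/3; R(2) = 14/3; R(4) = -38/3.
The maximum over the interval is 122/3, attained at t = -4.

122/3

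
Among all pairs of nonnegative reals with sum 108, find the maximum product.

2916

With x + y = 108, the product is P(x) = x(108 − x).
P'(x) = 108 − 2x = 0 gives x = 54; P'' = −2 < 0, so this is the maximum.
P = 54·54 = 2916.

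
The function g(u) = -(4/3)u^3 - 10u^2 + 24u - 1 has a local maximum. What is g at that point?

35/3

g'(u) = -4u^2 - 20u + 24 = 0 at u = -6, 1.
g''(u) = -8u - 20. g''(-6) = 28 > 0 ⇒ local minimum; g''(1) = -28 < 0 ⇒ local maximum.
The local maximum is g(1) = 35/3.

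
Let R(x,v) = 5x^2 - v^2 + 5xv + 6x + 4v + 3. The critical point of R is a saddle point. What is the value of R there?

59/45

∂R/∂x = 10x + 5v + 6 = 0 and ∂R/∂v = 5x - 2v + 4 = 0, so (x, v) = (-32/45, 2/9).
The Hessian has R_{xx} = 10, R_{vv} = -2, R_{xv} = 5, giving D = -45 < 0, so the point is a saddle point.
R(-32/45, 2/9) = 59/45.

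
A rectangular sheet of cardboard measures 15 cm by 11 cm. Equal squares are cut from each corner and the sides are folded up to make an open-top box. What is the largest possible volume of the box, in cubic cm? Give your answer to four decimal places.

With cut size x, the volume is V(x) = x(15 − 2x)(11 − 2x) for 0 < x < 5.5.
V'(x) = 12x^2 − 104x + 165. Setting V'(x) = 0 gives x ≈ 2.0911 (the root in (0, 5.5)).
V''(x) = 24x − 104 is negative there, so this is the maximum; V ≈ 154.2261.

154.2261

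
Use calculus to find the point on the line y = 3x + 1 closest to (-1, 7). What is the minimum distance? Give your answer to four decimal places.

Minimize D(x)^2 = (x + 1)^2 + (3x - 6)^2.
d/dx[D^2] = 2(x + 1) + 2·3·(3x - 6) = 0 ⇒ x = 17/10.
Then y = 61/10 and the distance is √(81/10) ≈ 2.8460.

2.8460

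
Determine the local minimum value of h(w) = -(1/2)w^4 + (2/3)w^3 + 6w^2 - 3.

h'(w) = -2w^3 + 2w^2 + 12w = 0 at w = -2, 0, 3.
Since h''(w) = -6w^2 + 4w + 12, we get h''(-2) = -20 < 0 ⇒ local maximum; h''(0) = 12 > 0 ⇒ local minimum; h''(3) = -30 < 0 ⇒ local maximum.
The local minimum is h(0) = -3.

-3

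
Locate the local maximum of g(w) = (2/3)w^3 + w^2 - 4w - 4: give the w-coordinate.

-2

g'(w) = 2w^2 + 2w - 4. Setting g'(w) = 0 gives w ∈ {-2, 1}.
Since g''(w) = 4w + 2, we get g''(-2) = -6 < 0 ⇒ local maximum; g''(1) = 6 > 0 ⇒ local minimum.
The local maximum is g(-2) = 8/3.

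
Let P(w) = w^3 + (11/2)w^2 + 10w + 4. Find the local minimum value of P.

-109/54

P'(w) = 3w^2 + 11w + 10 = 0 at w = -2, -5/3.
P''(w) = 6w + 11. P''(-2) = -1 < 0 ⇒ local maximum; P''(-5/3) = 1 > 0 ⇒ local minimum.
The local minimum is P(-5/3) = -109/54.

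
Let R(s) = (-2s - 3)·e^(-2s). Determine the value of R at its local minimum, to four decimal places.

By the product rule, R'(s) = (4s + 4)·e^(-2s). Since e^(-2s) > 0, the only critical point is s = -1.
R''(-1) has the same sign as 4 > 0, so this is a local minimum.
R(-1) = (-1)·e^(2) ≈ -7.3891.

-7.3891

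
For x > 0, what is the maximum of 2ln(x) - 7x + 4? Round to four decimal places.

-0.5055

R'(x) = 2/x − 7 = 0 gives x = 2/7.
R''(x) = -2/x², which is negative for x > 0, so this is a local maximum.
R(2/7) = 2·ln(2/7) - 2 + 4 ≈ -0.5055.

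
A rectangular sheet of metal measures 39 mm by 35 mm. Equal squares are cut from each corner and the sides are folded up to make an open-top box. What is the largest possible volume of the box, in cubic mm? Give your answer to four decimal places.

With cut size x, the volume is V(x) = x(39 − 2x)(35 − 2x) for 0 < x < 17.5.
V'(x) = 12x^2 − 296x + 1365. Setting V'(x) = 0 gives x ≈ 6.1397 (the root in (0, 17.5)).
V''(x) = 24x − 296 is negative there, so this is the maximum; V ≈ 3727.4614.

3727.4614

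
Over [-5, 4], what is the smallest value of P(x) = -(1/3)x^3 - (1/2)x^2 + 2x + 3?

The derivative is -x^2 - x + 2, which vanishes at x = -2 and x = 1.
Evaluating at the critical points and endpoints: P(-5) = 133/6; P(-2) = -1/3; P(1) = 25/6; P(4) = -55/3.
The minimum over the interval is -55/3, attained at x = 4.

-55/3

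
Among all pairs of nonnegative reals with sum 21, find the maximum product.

With x + y = 21, the product is P(x) = x(21 − x).
P'(x) = 21 − 2x = 0 gives x = 21/2; P'' = −2 < 0, so this is the maximum.
P = 21/2·21/2 = 441/4.

441/4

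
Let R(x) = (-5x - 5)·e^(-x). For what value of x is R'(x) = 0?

By the product rule, R'(x) = (5x)·e^(-x). Since e^(-x) > 0, the only critical point is x = 0.
R''(0) has the same sign as 5 > 0, so this is a local minimum.
R(0) = (-5)·e^(0) ≈ -5.0000.

0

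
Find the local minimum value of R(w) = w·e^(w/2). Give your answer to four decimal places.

R'(w) = 1·e^(w/2) + (w)·(1/2)·e^(w/2) = ((1/2)w + 1)·e^(w/2). Since e^(w/2) > 0, the only critical point is w = -2.
R''(-2) has the same sign as 1/2 > 0, so this is a local minimum.
R(-2) = (-2)·e^(-1) ≈ -0.7358.

-0.7358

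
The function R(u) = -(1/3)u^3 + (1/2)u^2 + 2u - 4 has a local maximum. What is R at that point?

-2/3

Critical points: R'(u) = -u^2 + u + 2 vanishes at u = -1, 2.
Since R''(u) = -2u + 1, we get R''(-1) = 3 > 0 ⇒ local minimum; R''(2) = -3 < 0 ⇒ local maximum.
Thus R has its local maximum at u = 2, with value -2/3.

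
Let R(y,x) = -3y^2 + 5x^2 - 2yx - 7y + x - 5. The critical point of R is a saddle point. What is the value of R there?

-23/16

∂R/∂y = -6y - 2x - 7 = 0 and ∂R/∂x = -2y + 10x + 1 = 0, so (y, x) = (-17/16, -5/16).
The Hessian has R_{yy} = -6, R_{xx} = 10, R_{yx} = -2, giving D = -64 < 0, so the point is a saddle point.
R(-17/16, -5/16) = -23/16.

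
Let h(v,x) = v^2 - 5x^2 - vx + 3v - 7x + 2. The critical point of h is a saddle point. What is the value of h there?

25/21

∂h/∂v = 2v - x + 3 = 0 and ∂h/∂x = -v - 10x - 7 = 0, so (v, x) = (-37/21, -11/21).
The Hessian has h_{vv} = 2, h_{xx} = -10, h_{vx} = -1, giving D = -21 < 0, so the point is a saddle point.
h(-37/21, -11/21) = 25/21.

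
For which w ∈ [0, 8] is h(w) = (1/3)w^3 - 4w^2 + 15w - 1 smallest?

0

h'(w) = w^2 - 8w + 15, which vanishes at w = 3 and w = 5.
Candidates: h(0) = -1; h(3) = 17; h(5) = 47/3; h(8) = 101/3.
The minimum over the interval is -1, attained at w = 0.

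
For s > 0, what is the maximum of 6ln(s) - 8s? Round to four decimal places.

-7.7261

g'(s) = 6/s − 8 = 0 gives s = 3/4.
g''(s) = -6/s², which is negative for s > 0, so this is a local maximum.
g(3/4) = 6·ln(3/4) - 6 ≈ -7.7261.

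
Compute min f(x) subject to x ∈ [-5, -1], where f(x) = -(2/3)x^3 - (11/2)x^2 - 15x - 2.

49/6

The derivative is -2x^2 - 11x - 15, which vanishes at x = -3 and x = -5/2.
Evaluating at the critical points and endpoints: f(-5) = 113/6; f(-3) = 23/2; f(-5/2) = 277/24; f(-1) = 49/6.
So the minimum is f(-1) = 49/6.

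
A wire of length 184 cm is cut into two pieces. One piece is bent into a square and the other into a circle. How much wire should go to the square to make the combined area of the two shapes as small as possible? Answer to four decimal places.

103.0582

Let x be the length used for the square. Square side x/4; circle radius (184−x)/(2π).
A(x) = (x/4)² + π·((184−x)/(2π))² = x²/16 + (184−x)²/(4π) for 0 ≤ x ≤ 184. A'(x) = x/8 − (184−x)/(2π) = 0 gives x = 4·184/(π+4) ≈ 103.0582.
A'' = 1/8 + 1/(2π) > 0, so this gives the minimum combined area; x ≈ 103.0582 cm to the square.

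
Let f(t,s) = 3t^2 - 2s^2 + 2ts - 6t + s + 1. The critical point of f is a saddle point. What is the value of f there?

-29/28

∂f/∂t = 6t + 2s - 6 = 0 and ∂f/∂s = 2t - 4s + 1 = 0, so (t, s) = (11/14, 9/14).
The Hessian has f_{tt} = 6, f_{ss} = -4, f_{ts} = 2, giving D = -28 < 0, so the point is a saddle point.
f(11/14, 9/14) = -29/28.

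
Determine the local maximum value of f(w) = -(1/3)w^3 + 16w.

128/3

f'(w) = -w^2 + 16 = 0 at w = -4, 4.
Second-derivative test with f''(w) = -2w: f''(-4) = 8 > 0 ⇒ local minimum; f''(4) = -8 < 0 ⇒ local maximum.
The local maximum is f(4) = 128/3.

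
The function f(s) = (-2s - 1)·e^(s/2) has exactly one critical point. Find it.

By the product rule, f'(s) = (-s - 5/2)·e^(s/2). Since e^(s/2) > 0, the only critical point is s = -5/2.
f''(-5/2) has the same sign as -1 < 0, so this is a local maximum.
f(-5/2) = (4)·e^(-5/4) ≈ 1.1460.

-5/2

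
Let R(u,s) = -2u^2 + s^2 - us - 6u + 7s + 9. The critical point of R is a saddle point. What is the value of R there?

-23/9

∂R/∂u = -4u - s - 6 = 0 and ∂R/∂s = -u + 2s + 7 = 0, so (u, s) = (-5/9, -34/9).
The Hessian has R_{uu} = -4, R_{ss} = 2, R_{us} = -1, giving D = -9 < 0, so the point is a saddle point.
R(-5/9, -34/9) = -23/9.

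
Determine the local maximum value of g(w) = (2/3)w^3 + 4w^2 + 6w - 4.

g'(w) = 2w^2 + 8w + 6 = 0 at w = -3, -1.
Second-derivative test with g''(w) = 4w + 8: g''(-3) = -4 < 0 ⇒ local maximum; g''(-1) = 4 > 0 ⇒ local minimum.
So the local maximum value is g(-3) = -4.

-4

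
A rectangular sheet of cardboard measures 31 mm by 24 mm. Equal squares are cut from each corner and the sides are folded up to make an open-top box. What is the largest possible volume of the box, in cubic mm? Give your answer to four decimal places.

With cut size x, the volume is V(x) = x(31 − 2x)(24 − 2x) for 0 < x < 12.
V'(x) = 12x^2 − 220x + 744. Setting V'(x) = 0 gives x ≈ 4.4733 (the root in (0, 12)).
V''(x) = 24x − 220 is negative there, so this is the maximum; V ≈ 1485.0401.

1485.0401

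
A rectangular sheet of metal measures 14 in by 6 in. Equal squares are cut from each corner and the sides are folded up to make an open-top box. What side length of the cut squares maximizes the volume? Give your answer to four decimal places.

1.3057

With cut size x, the volume is V(x) = x(14 − 2x)(6 − 2x) for 0 < x < 3.
V'(x) = 12x^2 − 80x + 84. Setting V'(x) = 0 gives x ≈ 1.3057 (the root in (0, 3)).
V''(x) = 24x − 80 is negative there, so this is the maximum; V ≈ 50.3888.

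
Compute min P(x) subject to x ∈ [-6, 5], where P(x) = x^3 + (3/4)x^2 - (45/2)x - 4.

The derivative is 3x^2 + (3/2)x - 45/2, which vanishes at x = -3 and x = 5/2.
Candidates: P(-6) = -58, P(-3) = 173/4, P(5/2) = -639/16, P(5) = 109/4.
So the minimum is P(-6) = -58.

-58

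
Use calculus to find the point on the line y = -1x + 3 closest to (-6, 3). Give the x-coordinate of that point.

Minimize D(x)^2 = (x + 6)^2 + (-x)^2.
d/dx[D^2] = 2(x + 6) + 2·(-1)·(-x) = 0 ⇒ x = -3.
Then y = 6 and the distance is √(18) ≈ 4.2426.

-3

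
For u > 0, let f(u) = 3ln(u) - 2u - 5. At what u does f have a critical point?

f'(u) = 3/u − 2 = 0 gives u = 3/2.
f''(u) = -3/u², which is negative for u > 0, so this is a local maximum.
f(3/2) = 3·ln(3/2) - 3 - 5 ≈ -6.7836.

3/2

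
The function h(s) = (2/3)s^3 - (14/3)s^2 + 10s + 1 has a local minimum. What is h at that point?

7

h'(s) = 2s^2 - (28/3)s + 10 = 0 at s = 5/3, 3.
Since h''(s) = 4s - 28/3, we get h''(5/3) = -8/3 < 0 ⇒ local maximum; h''(3) = 8/3 > 0 ⇒ local minimum.
Thus h has its local minimum at s = 3, with value 7.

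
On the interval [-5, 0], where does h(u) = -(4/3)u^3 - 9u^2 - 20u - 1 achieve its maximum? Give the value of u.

-5

The derivative is -4u^2 - 18u - 20, which vanishes at u = -5/2 and u = -2.
Evaluating at the critical points and endpoints: h(-5) = 122/3; h(-5/2) = 163/12; h(-2) = 41/3; h(0) = -1.
So the maximum is h(-5) = 122/3.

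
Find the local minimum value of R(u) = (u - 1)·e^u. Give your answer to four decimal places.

-1.0000

Differentiating with the product rule gives R'(u) = (u)·e^u. Since e^u > 0, the only critical point is u = 0.
R''(0) has the same sign as 1 > 0, so this is a local minimum.
R(0) = (-1)·e^(0) ≈ -1.0000.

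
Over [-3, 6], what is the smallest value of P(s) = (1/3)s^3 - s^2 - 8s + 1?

-77/3

The derivative is s^2 - 2s - 8, which vanishes at s = -2 and s = 4.
Compare values at every candidate in [-3, 6]: P(-3) = 7, P(-2) = 31/3, P(4) = -77/3, P(6) = -11.
Hence the absolute minimum is -77/3 at s = 4.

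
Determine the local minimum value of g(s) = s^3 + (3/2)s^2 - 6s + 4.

g'(s) = 3s^2 + 3s - 6 = 0 at s = -2, 1.
Since g''(s) = 6s + 3, we get g''(-2) = -9 < 0 ⇒ local maximum; g''(1) = 9 > 0 ⇒ local minimum.
Thus g has its local minimum at s = 1, with value 1/2.

1/2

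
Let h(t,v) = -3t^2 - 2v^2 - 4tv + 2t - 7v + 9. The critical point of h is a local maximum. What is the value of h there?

∂h/∂t = -6t - 4v + 2 = 0 and ∂h/∂v = -4t - 4v - 7 = 0, so (t, v) = (9/2, -25/4).
The Hessian has h_{tt} = -6, h_{vv} = -4, h_{tv} = -4, giving D = 8 > 0 with h_{tt} < 0, so the point is a local maximum.
h(9/2, -25/4) = 283/8.

283/8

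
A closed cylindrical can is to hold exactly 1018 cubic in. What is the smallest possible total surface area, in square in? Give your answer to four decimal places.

560.2042

With radius r and height h, πr²h = 1018 so h = 1018/(πr²), and S(r) = 2πr² + 2πrh = 2πr² + 2·1018/r.
S'(r) = 4πr − 2·1018/r² = 0 ⇒ r³ = 1018/(2π), so r ≈ 5.4516 and h = 2r ≈ 10.9032.
S''(r) = 4π + 4·1018/r³ > 0, so this is the minimum; S ≈ 560.2042.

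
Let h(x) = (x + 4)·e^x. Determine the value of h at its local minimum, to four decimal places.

-0.0067

Differentiating with the product rule gives h'(x) = (x + 5)·e^x. Since e^x > 0, the only critical point is x = -5.
h''(-5) has the same sign as 1 > 0, so this is a local minimum.
h(-5) = (-1)·e^(-5) ≈ -0.0067.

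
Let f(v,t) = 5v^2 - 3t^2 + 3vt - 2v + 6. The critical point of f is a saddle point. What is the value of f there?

∂f/∂v = 10v + 3t - 2 = 0 and ∂f/∂t = 3v - 6t = 0, so (v, t) = (4/23, 2/23).
The Hessian has f_{vv} = 10, f_{tt} = -6, f_{vt} = 3, giving D = -69 < 0, so the point is a saddle point.
f(4/23, 2/23) = 134/23.

134/23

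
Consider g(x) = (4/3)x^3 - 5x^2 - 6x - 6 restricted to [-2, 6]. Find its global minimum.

The derivative is 4x^2 - 10x - 6, which vanishes at x = -1/2 and x = 3.
Evaluating at the critical points and endpoints: g(-2) = -74/3, g(-1/2) = -53/12, g(3) = -33, g(6) = 66.
So the minimum is g(3) = -33.

-33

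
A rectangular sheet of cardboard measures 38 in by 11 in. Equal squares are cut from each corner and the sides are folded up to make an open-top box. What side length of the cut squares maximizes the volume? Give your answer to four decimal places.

With cut size x, the volume is V(x) = x(38 − 2x)(11 − 2x) for 0 < x < 5.5.
V'(x) = 12x^2 − 196x + 418. Setting V'(x) = 0 gives x ≈ 2.5221 (the root in (0, 5.5)).
V''(x) = 24x − 196 is negative there, so this is the maximum; V ≈ 495.0331.

2.5221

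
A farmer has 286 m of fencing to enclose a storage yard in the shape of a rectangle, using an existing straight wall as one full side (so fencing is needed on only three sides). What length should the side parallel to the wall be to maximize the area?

Let the sides perpendicular to the wall have length x and the parallel side y, so 2x + y = 286 and the area is A = xy = x(286 − 2x).
A'(x) = 286 − 4x = 0 gives x = 143/2, and A''(x) = −4 < 0 confirms a maximum.
Then y = 286 − 2·143/2 = 143 and A = 20449/2.

143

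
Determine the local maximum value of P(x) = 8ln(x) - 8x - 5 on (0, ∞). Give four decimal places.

-13.0000

P'(x) = 8/x − 8 = 0 gives x = 1.
P''(x) = -8/x², which is negative for x > 0, so this is a local maximum.
P(1) = 8·ln(1) - 8 - 5 ≈ -13.0000.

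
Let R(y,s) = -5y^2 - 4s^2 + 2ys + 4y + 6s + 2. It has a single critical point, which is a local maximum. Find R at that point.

∂R/∂y = -10y + 2s + 4 = 0 and ∂R/∂s = 2y - 8s + 6 = 0, so (y, s) = (11/19, 17/19).
The Hessian has R_{yy} = -10, R_{ss} = -8, R_{ys} = 2, giving D = 76 > 0 with R_{yy} < 0, so the point is a local maximum.
R(11/19, 17/19) = 111/19.

111/19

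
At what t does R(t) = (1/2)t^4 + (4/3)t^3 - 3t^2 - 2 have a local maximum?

R'(t) = 2t^3 + 4t^2 - 6t = 0 at t = -3, 0, 1.
Since R''(t) = 6t^2 + 8t - 6, we get R''(-3) = 24 > 0 ⇒ local minimum; R''(0) = -6 < 0 ⇒ local maximum; R''(1) = 8 > 0 ⇒ local minimum.
The local maximum is R(0) = -2.

0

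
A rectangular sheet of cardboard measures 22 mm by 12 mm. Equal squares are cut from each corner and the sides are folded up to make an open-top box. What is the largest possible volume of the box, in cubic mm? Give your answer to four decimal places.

With cut size x, the volume is V(x) = x(22 − 2x)(12 − 2x) for 0 < x < 6.
V'(x) = 12x^2 − 136x + 264. Setting V'(x) = 0 gives x ≈ 2.4869 (the root in (0, 6)).
V''(x) = 24x − 136 is negative there, so this is the maximum; V ≈ 297.5066.

297.5066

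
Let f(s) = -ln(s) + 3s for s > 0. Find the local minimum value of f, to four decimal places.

f'(s) = -1/s + 3 = 0 gives s = 1/3.
f''(s) = 1/s², which is positive for s > 0, so this is a local minimum.
f(1/3) = -1·ln(1/3) + 1 ≈ 2.0986.

2.0986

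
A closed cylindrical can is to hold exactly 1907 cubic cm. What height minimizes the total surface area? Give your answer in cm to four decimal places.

With radius r and height h, πr²h = 1907 so h = 1907/(πr²), and S(r) = 2πr² + 2πrh = 2πr² + 2·1907/r.
S'(r) = 4πr − 2·1907/r² = 0 ⇒ r³ = 1907/(2π), so r ≈ 6.7203 and h = 2r ≈ 13.4406.
S''(r) = 4π + 4·1907/r³ > 0, so this is the minimum; S ≈ 851.2981.

13.4406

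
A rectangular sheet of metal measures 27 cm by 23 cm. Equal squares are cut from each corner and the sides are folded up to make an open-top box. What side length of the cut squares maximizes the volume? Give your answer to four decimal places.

With cut size x, the volume is V(x) = x(27 − 2x)(23 − 2x) for 0 < x < 11.5.
V'(x) = 12x^2 − 200x + 621. Setting V'(x) = 0 gives x ≈ 4.1269 (the root in (0, 11.5)).
V''(x) = 24x − 200 is negative there, so this is the maximum; V ≈ 1140.8205.

4.1269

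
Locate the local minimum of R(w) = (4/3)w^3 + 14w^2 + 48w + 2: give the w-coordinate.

-3

R'(w) = 4w^2 + 28w + 48. Setting R'(w) = 0 gives w ∈ {-4, -3}.
Since R''(w) = 8w + 28, we get R''(-4) = -4 < 0 ⇒ local maximum; R''(-3) = 4 > 0 ⇒ local minimum.
The local minimum is R(-3) = -52.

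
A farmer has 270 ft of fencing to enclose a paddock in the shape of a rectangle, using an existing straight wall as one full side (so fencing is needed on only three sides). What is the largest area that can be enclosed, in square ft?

18225/2

Let the sides perpendicular to the wall have length x and the parallel side y, so 2x + y = 270 and the area is A = xy = x(270 − 2x).
A'(x) = 270 − 4x = 0 gives x = 135/2, and A''(x) = −4 < 0 confirms a maximum.
Then y = 270 − 2·135/2 = 135 and A = 18225/2.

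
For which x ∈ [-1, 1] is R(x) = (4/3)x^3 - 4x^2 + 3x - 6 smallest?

-1

R'(x) = 4x^2 - 8x + 3, whose only zero in [-1, 1] is x = 1/2.
Candidates: R(-1) = -43/3, R(1/2) = -16/3, R(1) = -17/3.
So the minimum is R(-1) = -43/3.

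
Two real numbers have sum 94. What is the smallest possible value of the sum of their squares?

With a + b = 94, a^2 + b^2 = a^2 + (94 − a)^2.
The derivative 2a − 2(94 − a) = 4a − 188 vanishes at a = 47; second derivative 4 > 0, a minimum.
The minimum is 2·(47)^2 = 4418.

4418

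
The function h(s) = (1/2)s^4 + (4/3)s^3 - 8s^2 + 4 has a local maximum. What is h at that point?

4

h'(s) = 2s^3 + 4s^2 - 16s = 0 at s = -4, 0, 2.
Second-derivative test with h''(s) = 6s^2 + 8s - 16: h''(-4) = 48 > 0 ⇒ local minimum; h''(0) = -16 < 0 ⇒ local maximum; h''(2) = 24 > 0 ⇒ local minimum.
Thus h has its local maximum at s = 0, with value 4.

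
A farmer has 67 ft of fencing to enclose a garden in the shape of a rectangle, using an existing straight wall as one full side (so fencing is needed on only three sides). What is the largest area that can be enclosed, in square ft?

Let the sides perpendicular to the wall have length x and the parallel side y, so 2x + y = 67 and the area is A = xy = x(67 − 2x).
A'(x) = 67 − 4x = 0 gives x = 67/4, and A''(x) = −4 < 0 confirms a maximum.
Then y = 67 − 2·67/4 = 67/2 and A = 4489/8.

4489/8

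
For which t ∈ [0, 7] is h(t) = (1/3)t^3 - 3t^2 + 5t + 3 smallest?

5

Differentiating, h'(t) = t^2 - 6t + 5; which vanishes at t = 1 and t = 5.
Compare values at every candidate in [0, 7]: h(0) = 3; h(1) = 16/3; h(5) = -16/3; h(7) = 16/3.
So the minimum is h(5) = -16/3.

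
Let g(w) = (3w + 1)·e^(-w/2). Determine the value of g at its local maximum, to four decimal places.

Differentiating with the product rule gives g'(w) = (-(3/2)w + 5/2)·e^(-w/2). Since e^(-w/2) > 0, the only critical point is w = 5/3.
g''(5/3) has the same sign as -3/2 < 0, so this is a local maximum.
g(5/3) = (6)·e^(-5/6) ≈ 2.6076.

2.6076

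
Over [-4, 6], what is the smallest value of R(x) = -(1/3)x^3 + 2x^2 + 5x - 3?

-17/3

R'(x) = -x^2 + 4x + 5, which vanishes at x = -1 and x = 5.
Candidates: R(-4) = 91/3, R(-1) = -17/3, R(5) = 91/3, R(6) = 27.
Hence the absolute minimum is -17/3 at x = -1.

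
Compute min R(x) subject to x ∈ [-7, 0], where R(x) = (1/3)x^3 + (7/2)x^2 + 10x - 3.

Differentiating, R'(x) = x^2 + 7x + 10; which vanishes at x = -5 and x = -2.
Candidates: R(-7) = -95/6, R(-5) = -43/6, R(-2) = -35/3, R(0) = -3.
So the minimum is R(-7) = -95/6.

-95/6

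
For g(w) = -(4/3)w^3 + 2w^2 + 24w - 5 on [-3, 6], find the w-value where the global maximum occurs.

The derivative is -4w^2 + 4w + 24, which vanishes at w = -2 and w = 3.
Candidates: g(-3) = -23, g(-2) = -103/3, g(3) = 49, g(6) = -77.
So the maximum is g(3) = 49.

3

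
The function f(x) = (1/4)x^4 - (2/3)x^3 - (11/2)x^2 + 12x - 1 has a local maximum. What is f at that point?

f'(x) = x^3 - 2x^2 - 11x + 12 = 0 at x = -3, 1, 4.
f''(x) = 3x^2 - 4x - 11. f''(-3) = 28 > 0 ⇒ local minimum; f''(1) = -12 < 0 ⇒ local maximum; f''(4) = 21 > 0 ⇒ local minimum.
Thus f has its local maximum at x = 1, with value 61/12.

61/12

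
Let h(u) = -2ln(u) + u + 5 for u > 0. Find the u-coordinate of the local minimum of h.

h'(u) = -2/u + 1 = 0 gives u = 2.
h''(u) = 2/u², which is positive for u > 0, so this is a local minimum.
h(2) = -2·ln(2) + 2 + 5 ≈ 5.6137.

2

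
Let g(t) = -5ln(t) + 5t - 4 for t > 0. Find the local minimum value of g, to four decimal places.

1.0000

g'(t) = -5/t + 5 = 0 gives t = 1.
g''(t) = 5/t², which is positive for t > 0, so this is a local minimum.
g(1) = -5·ln(1) + 5 - 4 ≈ 1.0000.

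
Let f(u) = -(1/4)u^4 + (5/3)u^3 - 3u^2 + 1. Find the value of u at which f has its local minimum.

2

f'(u) = -u^3 + 5u^2 - 6u. Setting f'(u) = 0 gives u ∈ {0, 2, 3}.
f''(u) = -3u^2 + 10u - 6. f''(0) = -6 < 0 ⇒ local maximum; f''(2) = 2 > 0 ⇒ local minimum; f''(3) = -3 < 0 ⇒ local maximum.
Thus f has its local minimum at u = 2, with value -5/3.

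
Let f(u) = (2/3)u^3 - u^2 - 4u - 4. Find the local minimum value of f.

-32/3

f'(u) = 2u^2 - 2u - 4. Setting f'(u) = 0 gives u ∈ {-1, 2}.
Second-derivative test with f''(u) = 4u - 2: f''(-1) = -6 < 0 ⇒ local maximum; f''(2) = 6 > 0 ⇒ local minimum.
So the local minimum value is f(2) = -32/3.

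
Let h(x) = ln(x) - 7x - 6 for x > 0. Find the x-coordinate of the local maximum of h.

h'(x) = 1/x − 7 = 0 gives x = 1/7.
h''(x) = -1/x², which is negative for x > 0, so this is a local maximum.
h(1/7) = 1·ln(1/7) - 1 - 6 ≈ -8.9459.

1/7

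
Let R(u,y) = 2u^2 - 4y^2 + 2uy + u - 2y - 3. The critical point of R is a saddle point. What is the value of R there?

-25/9

∂R/∂u = 4u + 2y + 1 = 0 and ∂R/∂y = 2u - 8y - 2 = 0, so (u, y) = (-1/9, -5/18).
The Hessian has R_{uu} = 4, R_{yy} = -8, R_{uy} = 2, giving D = -36 < 0, so the point is a saddle point.
R(-1/9, -5/18) = -25/9.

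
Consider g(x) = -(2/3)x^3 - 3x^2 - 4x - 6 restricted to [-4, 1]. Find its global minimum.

-41/3

Differentiating, g'(x) = -2x^2 - 6x - 4; which vanishes at x = -2 and x = -1.
Candidates: g(-4) = 14/3, g(-2) = -14/3, g(-1) = -13/3, g(1) = -41/3.
The minimum over the interval is -41/3, attained at x = 1.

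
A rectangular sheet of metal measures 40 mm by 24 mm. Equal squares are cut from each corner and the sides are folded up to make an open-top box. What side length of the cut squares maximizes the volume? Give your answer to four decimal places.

4.8548

With cut size x, the volume is V(x) = x(40 − 2x)(24 − 2x) for 0 < x < 12.
V'(x) = 12x^2 − 256x + 960. Setting V'(x) = 0 gives x ≈ 4.8548 (the root in (0, 12)).
V''(x) = 24x − 256 is negative there, so this is the maximum; V ≈ 2101.4581.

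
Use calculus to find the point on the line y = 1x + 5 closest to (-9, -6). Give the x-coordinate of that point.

Minimize D(x)^2 = (x + 9)^2 + (x + 11)^2.
d/dx[D^2] = 2(x + 9) + 2·1·(x + 11) = 0 ⇒ x = -10.
Then y = -5 and the distance is √(2) ≈ 1.4142.

-10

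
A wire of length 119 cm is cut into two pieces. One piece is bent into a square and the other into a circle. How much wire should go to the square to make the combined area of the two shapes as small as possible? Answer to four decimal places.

66.6518

Let x be the length used for the square. Square side x/4; circle radius (119−x)/(2π).
A(x) = (x/4)² + π·((119−x)/(2π))² = x²/16 + (119−x)²/(4π) for 0 ≤ x ≤ 119. A'(x) = x/8 − (119−x)/(2π) = 0 gives x = 4·119/(π+4) ≈ 66.6518.
A'' = 1/8 + 1/(2π) > 0, so this gives the minimum combined area; x ≈ 66.6518 cm to the square.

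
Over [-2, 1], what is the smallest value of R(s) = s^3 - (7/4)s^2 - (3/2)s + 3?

The derivative is 3s^2 - (7/2)s - 3/2, whose only zero in [-2, 1] is s = -1/3.
Compare values at every candidate in [-2, 1]: R(-2) = -9, R(-1/3) = 353/108, R(1) = 3/4.
So the minimum is R(-2) = -9.

-9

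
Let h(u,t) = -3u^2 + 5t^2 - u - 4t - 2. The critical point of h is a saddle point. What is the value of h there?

∂h/∂u = -6u - 1 = 0 and ∂h/∂t = 10t - 4 = 0, so (u, t) = (-1/6, 2/5).
The Hessian has h_{uu} = -6, h_{tt} = 10, h_{ut} = 0, giving D = -60 < 0, so the point is a saddle point.
h(-1/6, 2/5) = -163/60.

-163/60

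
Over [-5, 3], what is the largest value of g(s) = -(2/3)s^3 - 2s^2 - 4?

88/3

g'(s) = -2s^2 - 4s, which vanishes at s = -2 and s = 0.
Candidates: g(-5) = 88/3, g(-2) = -20/3, g(0) = -4, g(3) = -40.
So the maximum is g(-5) = 88/3.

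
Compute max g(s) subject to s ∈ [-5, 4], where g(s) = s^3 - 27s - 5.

49

Differentiating, g'(s) = 3s^2 - 27; which vanishes at s = -3 and s = 3.
Compare values at every candidate in [-5, 4]: g(-5) = 5,  g(-3) = 49,  g(3) = -59,  g(4) = -49.
The maximum over the interval is 49, attained at s = -3.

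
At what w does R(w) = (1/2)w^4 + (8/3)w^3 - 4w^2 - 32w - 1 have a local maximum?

R'(w) = 2w^3 + 8w^2 - 8w - 32 = 0 at w = -4, -2, 2.
Since R''(w) = 6w^2 + 16w - 8, we get R''(-4) = 24 > 0 ⇒ local minimum; R''(-2) = -16 < 0 ⇒ local maximum; R''(2) = 48 > 0 ⇒ local minimum.
The local maximum is R(-2) = 101/3.

-2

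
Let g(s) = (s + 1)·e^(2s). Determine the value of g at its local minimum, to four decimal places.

By the product rule, g'(s) = (2s + 3)·e^(2s). Since e^(2s) > 0, the only critical point is s = -3/2.
g''(-3/2) has the same sign as 2 > 0, so this is a local minimum.
g(-3/2) = (-1/2)·e^(-3) ≈ -0.0249.

-0.0249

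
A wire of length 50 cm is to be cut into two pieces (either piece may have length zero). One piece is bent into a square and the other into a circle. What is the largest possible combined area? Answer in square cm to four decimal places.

198.9437

Let x be the length used for the square. Square side x/4; circle radius (50−x)/(2π).
A(x) = (x/4)² + π·((50−x)/(2π))² = x²/16 + (50−x)²/(4π) for 0 ≤ x ≤ 50. A'(x) = x/8 − (50−x)/(2π) = 0 gives x = 4·50/(π+4) ≈ 28.0050.
A'' > 0, so the interior critical point is a minimum; the maximum is at an endpoint. A(0) = 198.9437 and A(50) = 156.2500, so the largest area is 198.9437.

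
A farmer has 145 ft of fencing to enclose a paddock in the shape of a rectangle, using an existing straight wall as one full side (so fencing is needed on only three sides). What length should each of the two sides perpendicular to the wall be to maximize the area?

145/4

Let the sides perpendicular to the wall have length x and the parallel side y, so 2x + y = 145 and the area is A = xy = x(145 − 2x).
A'(x) = 145 − 4x = 0 gives x = 145/4, and A''(x) = −4 < 0 confirms a maximum.
Then y = 145 − 2·145/4 = 145/2 and A = 21025/8.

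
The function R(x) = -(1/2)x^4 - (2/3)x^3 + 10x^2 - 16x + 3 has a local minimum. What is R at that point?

R'(x) = -2x^3 - 2x^2 + 20x - 16. Setting R'(x) = 0 gives x ∈ {-4, 1, 2}.
R''(x) = -6x^2 - 4x + 20. R''(-4) = -60 < 0 ⇒ local maximum; R''(1) = 10 > 0 ⇒ local minimum; R''(2) = -12 < 0 ⇒ local maximum.
So the local minimum value is R(1) = -25/6.

-25/6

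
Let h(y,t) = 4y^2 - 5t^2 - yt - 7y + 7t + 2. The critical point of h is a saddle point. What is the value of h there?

∂h/∂y = 8y - t - 7 = 0 and ∂h/∂t = -y - 10t + 7 = 0, so (y, t) = (77/81, 49/81).
The Hessian has h_{yy} = 8, h_{tt} = -10, h_{yt} = -1, giving D = -81 < 0, so the point is a saddle point.
h(77/81, 49/81) = 64/81.

64/81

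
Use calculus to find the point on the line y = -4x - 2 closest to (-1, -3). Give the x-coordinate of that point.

3/17

Minimize D(x)^2 = (x + 1)^2 + (-4x + 1)^2.
d/dx[D^2] = 2(x + 1) + 2·(-4)·(-4x + 1) = 0 ⇒ x = 3/17.
Then y = -46/17 and the distance is √(25/17) ≈ 1.2127.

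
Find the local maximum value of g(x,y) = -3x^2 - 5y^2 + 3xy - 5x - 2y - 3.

14/51

∂g/∂x = -6x + 3y - 5 = 0 and ∂g/∂y = 3x - 10y - 2 = 0, so (x, y) = (-56/51, -9/17).
The Hessian has g_{xx} = -6, g_{yy} = -10, g_{xy} = 3, giving D = 51 > 0 with g_{xx} < 0, so the point is a local maximum.
g(-56/51, -9/17) = 14/51.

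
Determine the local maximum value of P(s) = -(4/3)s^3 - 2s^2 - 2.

-2

P'(s) = -4s^2 - 4s. Setting P'(s) = 0 gives s ∈ {-1, 0}.
Second-derivative test with P''(s) = -8s - 4: P''(-1) = 4 > 0 ⇒ local minimum; P''(0) = -4 < 0 ⇒ local maximum.
Thus P has its local maximum at s = 0, with value -2.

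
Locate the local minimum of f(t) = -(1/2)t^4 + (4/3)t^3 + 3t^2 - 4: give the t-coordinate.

0

Critical points: f'(t) = -2t^3 + 4t^2 + 6t vanishes at t = -1, 0, 3.
Since f''(t) = -6t^2 + 8t + 6, we get f''(-1) = -8 < 0 ⇒ local maximum; f''(0) = 6 > 0 ⇒ local minimum; f''(3) = -24 < 0 ⇒ local maximum.
Thus f has its local minimum at t = 0, with value -4.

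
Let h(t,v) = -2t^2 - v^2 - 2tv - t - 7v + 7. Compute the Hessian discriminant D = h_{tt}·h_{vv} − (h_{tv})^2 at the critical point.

4

∂h/∂t = -4t - 2v - 1 = 0 and ∂h/∂v = -2t - 2v - 7 = 0, so (t, v) = (3, -13/2).
The Hessian has h_{tt} = -4, h_{vv} = -2, h_{tv} = -2, giving D = 4 > 0 with h_{tt} < 0, so the point is a local maximum.
D = (-4)·(-2) − (-2)^2 = 4.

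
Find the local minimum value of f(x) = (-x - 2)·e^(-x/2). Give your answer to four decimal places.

f'(x) = (-1)·e^(-x/2) + (-x - 2)·(-1/2)·e^(-x/2) = ((1/2)x)·e^(-x/2). Since e^(-x/2) > 0, the only critical point is x = 0.
f''(0) has the same sign as 1/2 > 0, so this is a local minimum.
f(0) = (-2)·e^(0) ≈ -2.0000.

-2.0000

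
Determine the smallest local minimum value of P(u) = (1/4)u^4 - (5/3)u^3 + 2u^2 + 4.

-20/3

P'(u) = u^3 - 5u^2 + 4u = 0 at u = 0, 1, 4.
P''(u) = 3u^2 - 10u + 4. P''(0) = 4 > 0 ⇒ local minimum; P''(1) = -3 < 0 ⇒ local maximum; P''(4) = 12 > 0 ⇒ local minimum.
Thus P has its smallest local minimum at u = 4, with value -20/3.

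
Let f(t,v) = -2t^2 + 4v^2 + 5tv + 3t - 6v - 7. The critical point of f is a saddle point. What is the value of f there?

∂f/∂t = -4t + 5v + 3 = 0 and ∂f/∂v = 5t + 8v - 6 = 0, so (t, v) = (18/19, 3/19).
The Hessian has f_{tt} = -4, f_{vv} = 8, f_{tv} = 5, giving D = -57 < 0, so the point is a saddle point.
f(18/19, 3/19) = -115/19.

-115/19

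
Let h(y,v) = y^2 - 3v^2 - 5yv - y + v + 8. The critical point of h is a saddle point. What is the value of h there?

289/37

∂h/∂y = 2y - 5v - 1 = 0 and ∂h/∂v = -5y - 6v + 1 = 0, so (y, v) = (11/37, -3/37).
The Hessian has h_{yy} = 2, h_{vv} = -6, h_{yv} = -5, giving D = -37 < 0, so the point is a saddle point.
h(11/37, -3/37) = 289/37.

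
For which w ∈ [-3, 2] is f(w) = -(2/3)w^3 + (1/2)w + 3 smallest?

2

Differentiating, f'(w) = -2w^2 + 1/2; which vanishes at w = -1/2 and w = 1/2.
Compare values at every candidate in [-3, 2]: f(-3) = 39/2,  f(-1/2) = 17/6,  f(1/2) = 19/6,  f(2) = -4/3.
So the minimum is f(2) = -4/3.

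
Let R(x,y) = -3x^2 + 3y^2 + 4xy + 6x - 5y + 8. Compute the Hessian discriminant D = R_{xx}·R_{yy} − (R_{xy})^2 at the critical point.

∂R/∂x = -6x + 4y + 6 = 0 and ∂R/∂y = 4x + 6y - 5 = 0, so (x, y) = (14/13, 3/26).
The Hessian has R_{xx} = -6, R_{yy} = 6, R_{xy} = 4, giving D = -52 < 0, so the point is a saddle point.
D = (-6)·(6) − (4)^2 = -52.

-52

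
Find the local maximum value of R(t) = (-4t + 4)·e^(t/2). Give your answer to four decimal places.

4.8522

R'(t) = (-4)·e^(t/2) + (-4t + 4)·(1/2)·e^(t/2) = (-2t - 2)·e^(t/2). Since e^(t/2) > 0, the only critical point is t = -1.
R''(-1) has the same sign as -2 < 0, so this is a local maximum.
R(-1) = (8)·e^(-1/2) ≈ 4.8522.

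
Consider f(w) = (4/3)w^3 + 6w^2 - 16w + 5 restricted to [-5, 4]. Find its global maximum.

367/3

The derivative is 4w^2 + 12w - 16, which vanishes at w = -4 and w = 1.
Evaluating at the critical points and endpoints: f(-5) = 205/3; f(-4) = 239/3; f(1) = -11/3; f(4) = 367/3.
Hence the absolute maximum is 367/3 at w = 4.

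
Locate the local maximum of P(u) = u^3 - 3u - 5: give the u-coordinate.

P'(u) = 3u^2 - 3 = 0 at u = -1, 1.
Since P''(u) = 6u, we get P''(-1) = -6 < 0 ⇒ local maximum; P''(1) = 6 > 0 ⇒ local minimum.
The local maximum is P(-1) = -3.

-1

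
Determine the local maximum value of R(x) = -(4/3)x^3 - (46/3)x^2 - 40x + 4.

2774/81

R'(x) = -4x^2 - (92/3)x - 40. Setting R'(x) = 0 gives x ∈ {-6, -5/3}.
Second-derivative test with R''(x) = -8x - 92/3: R''(-6) = 52/3 > 0 ⇒ local minimum; R''(-5/3) = -52/3 < 0 ⇒ local maximum.
The local maximum is R(-5/3) = 2774/81.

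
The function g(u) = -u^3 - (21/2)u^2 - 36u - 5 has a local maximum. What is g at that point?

71/2

Critical points: g'(u) = -3u^2 - 21u - 36 vanishes at u = -4, -3.
Second-derivative test with g''(u) = -6u - 21: g''(-4) = 3 > 0 ⇒ local minimum; g''(-3) = -3 < 0 ⇒ local maximum.
So the local maximum value is g(-3) = 71/2.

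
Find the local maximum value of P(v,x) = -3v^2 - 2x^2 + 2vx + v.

∂P/∂v = -6v + 2x + 1 = 0 and ∂P/∂x = 2v - 4x = 0, so (v, x) = (1/5, 1/10).
The Hessian has P_{vv} = -6, P_{xx} = -4, P_{vx} = 2, giving D = 20 > 0 with P_{vv} < 0, so the point is a local maximum.
P(1/5, 1/10) = 1/10.

1/10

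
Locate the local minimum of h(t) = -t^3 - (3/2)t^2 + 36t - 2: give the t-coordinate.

-4

Critical points: h'(t) = -3t^2 - 3t + 36 vanishes at t = -4, 3.
Since h''(t) = -6t - 3, we get h''(-4) = 21 > 0 ⇒ local minimum; h''(3) = -21 < 0 ⇒ local maximum.
Thus h has its local minimum at t = -4, with value -106.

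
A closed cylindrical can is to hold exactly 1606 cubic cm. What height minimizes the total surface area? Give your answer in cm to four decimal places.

12.6926

With radius r and height h, πr²h = 1606 so h = 1606/(πr²), and S(r) = 2πr² + 2πrh = 2πr² + 2·1606/r.
S'(r) = 4πr − 2·1606/r² = 0 ⇒ r³ = 1606/(2π), so r ≈ 6.3463 and h = 2r ≈ 12.6926.
S''(r) = 4π + 4·1606/r³ > 0, so this is the minimum; S ≈ 759.1803.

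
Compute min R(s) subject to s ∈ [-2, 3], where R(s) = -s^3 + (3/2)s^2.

R'(s) = -3s^2 + 3s, which vanishes at s = 0 and s = 1.
Candidates: R(-2) = 14, R(0) = 0, R(1) = 1/2, R(3) = -27/2.
So the minimum is R(3) = -27/2.

-27/2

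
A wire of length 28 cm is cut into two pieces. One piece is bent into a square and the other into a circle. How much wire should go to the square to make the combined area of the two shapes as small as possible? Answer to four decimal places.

15.6828

Let x be the length used for the square. Square side x/4; circle radius (28−x)/(2π).
A(x) = (x/4)² + π·((28−x)/(2π))² = x²/16 + (28−x)²/(4π) for 0 ≤ x ≤ 28. A'(x) = x/8 − (28−x)/(2π) = 0 gives x = 4·28/(π+4) ≈ 15.6828.
A'' = 1/8 + 1/(2π) > 0, so this gives the minimum combined area; x ≈ 15.6828 cm to the square.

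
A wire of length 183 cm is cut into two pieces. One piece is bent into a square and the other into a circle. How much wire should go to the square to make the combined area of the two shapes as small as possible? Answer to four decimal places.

Let x be the length used for the square. Square side x/4; circle radius (183−x)/(2π).
A(x) = (x/4)² + π·((183−x)/(2π))² = x²/16 + (183−x)²/(4π) for 0 ≤ x ≤ 183. A'(x) = x/8 − (183−x)/(2π) = 0 gives x = 4·183/(π+4) ≈ 102.4981.
A'' = 1/8 + 1/(2π) > 0, so this gives the minimum combined area; x ≈ 102.4981 cm to the square.

102.4981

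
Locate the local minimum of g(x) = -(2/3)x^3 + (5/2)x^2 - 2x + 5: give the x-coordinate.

1/2

g'(x) = -2x^2 + 5x - 2. Setting g'(x) = 0 gives x ∈ {1/2, 2}.
Since g''(x) = -4x + 5, we get g''(1/2) = 3 > 0 ⇒ local minimum; g''(2) = -3 < 0 ⇒ local maximum.
Thus g has its local minimum at x = 1/2, with value 109/24.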